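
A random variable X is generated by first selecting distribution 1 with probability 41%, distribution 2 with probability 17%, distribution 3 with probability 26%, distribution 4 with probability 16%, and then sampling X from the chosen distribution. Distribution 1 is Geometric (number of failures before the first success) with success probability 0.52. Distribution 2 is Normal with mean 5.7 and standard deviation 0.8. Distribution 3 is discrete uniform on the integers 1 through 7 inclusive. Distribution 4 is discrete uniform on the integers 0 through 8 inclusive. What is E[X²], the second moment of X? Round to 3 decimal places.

For each component E[X²] = Var + (mean)², giving 1: 2.62722; 2: 33.13; 3: 20; 4: 22.6667.
Overall E[X²] = 0.41·2.62722 + 0.17·33.13 + 0.26·20 + 0.16·22.6667 = 15.5359.

15.536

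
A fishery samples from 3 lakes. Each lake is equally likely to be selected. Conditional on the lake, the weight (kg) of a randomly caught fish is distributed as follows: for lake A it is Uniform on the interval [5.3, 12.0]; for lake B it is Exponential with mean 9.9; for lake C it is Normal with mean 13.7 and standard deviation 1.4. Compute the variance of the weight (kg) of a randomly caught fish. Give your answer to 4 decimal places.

Per component, A: μ=8.65, E[X²]=78.5633; B: μ=9.9, E[X²]=196.02; C: μ=13.7, E[X²]=189.65.
E[X] = 0.333333·8.65 + 0.333333·9.9 + 0.333333·13.7 = 10.75.
E[X²] = 0.333333·78.5633 + 0.333333·196.02 + 0.333333·189.65 = 154.744.
Var(X) = E[X²] − (E[X])² = 154.744 − 115.562 = 39.1819.

39.1819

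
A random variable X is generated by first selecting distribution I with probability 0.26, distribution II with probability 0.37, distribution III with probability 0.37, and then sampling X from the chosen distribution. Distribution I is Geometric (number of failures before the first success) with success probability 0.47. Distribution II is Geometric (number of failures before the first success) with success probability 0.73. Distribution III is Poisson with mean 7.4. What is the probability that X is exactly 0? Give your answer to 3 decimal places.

0.393

Conditional on each component, P(X = 0): I: 0.47; II: 0.73; III: 0.000611253.
By total probability, P(X = 0) = 0.26·0.47 + 0.37·0.73 + 0.37·0.000611253 = 0.392526.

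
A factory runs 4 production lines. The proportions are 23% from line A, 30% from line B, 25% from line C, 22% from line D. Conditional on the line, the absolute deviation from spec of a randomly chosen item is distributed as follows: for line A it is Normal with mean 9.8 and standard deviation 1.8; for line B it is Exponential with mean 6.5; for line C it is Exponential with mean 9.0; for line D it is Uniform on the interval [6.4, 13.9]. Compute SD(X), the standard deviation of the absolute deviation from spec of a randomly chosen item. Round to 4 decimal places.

6.0759

Per component, A: μ=9.8, E[X²]=99.28; B: μ=6.5, E[X²]=84.5; C: μ=9, E[X²]=162; D: μ=10.15, E[X²]=107.71.
E[X] = 0.23·9.8 + 0.3·6.5 + 0.25·9 + 0.22·10.15 = 8.687.
E[X²] = 0.23·99.28 + 0.3·84.5 + 0.25·162 + 0.22·107.71 = 112.381.
Var(X) = E[X²] − (E[X])² = 112.381 − 75.464 = 36.9166.
SD(X) = √36.9166 = 6.07591.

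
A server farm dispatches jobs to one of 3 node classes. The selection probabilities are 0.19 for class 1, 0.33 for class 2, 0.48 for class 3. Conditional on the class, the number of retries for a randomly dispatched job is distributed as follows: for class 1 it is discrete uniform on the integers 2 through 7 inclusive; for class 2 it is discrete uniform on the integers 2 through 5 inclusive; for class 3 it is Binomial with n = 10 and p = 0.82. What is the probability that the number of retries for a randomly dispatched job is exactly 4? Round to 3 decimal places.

Conditional on each class, P(X = 4): 1: 0.166667; 2: 0.25; 3: 0.00322931.
By total probability, P(X = 4) = 0.19·0.166667 + 0.33·0.25 + 0.48·0.00322931 = 0.115717.

0.116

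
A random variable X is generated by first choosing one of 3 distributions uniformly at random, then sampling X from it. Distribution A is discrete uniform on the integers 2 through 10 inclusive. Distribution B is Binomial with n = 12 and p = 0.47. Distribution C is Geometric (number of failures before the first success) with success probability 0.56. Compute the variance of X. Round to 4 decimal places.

Per component, A: μ=6, E[X²]=42.6667; B: μ=5.64, E[X²]=34.7988; C: μ=0.785714, E[X²]=2.02041.
E[X] = 0.333333·6 + 0.333333·5.64 + 0.333333·0.785714 = 4.1419.
E[X²] = 0.333333·42.6667 + 0.333333·34.7988 + 0.333333·2.02041 = 26.4953.
Var(X) = E[X²] − (E[X])² = 26.4953 − 17.1554 = 9.33992.

9.3399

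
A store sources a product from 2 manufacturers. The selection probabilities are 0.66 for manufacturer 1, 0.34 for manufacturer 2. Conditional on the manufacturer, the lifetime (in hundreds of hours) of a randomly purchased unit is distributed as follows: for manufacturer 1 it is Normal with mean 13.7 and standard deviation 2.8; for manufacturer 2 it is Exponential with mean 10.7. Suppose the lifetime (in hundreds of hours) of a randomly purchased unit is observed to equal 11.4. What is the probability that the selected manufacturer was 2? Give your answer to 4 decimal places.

0.1403

Likelihoods f(11.4 | ·): 1: 0.101679; 2: 0.032204.
Posterior ∝ prior × likelihood. Numerator for 2: 0.34·0.032204 = 0.0109494.
Normalizing constant: 0.66·0.101679 + 0.34·0.032204 = 0.0780578.
P(2 | observation) = 0.0109494 / 0.0780578 = 0.140273.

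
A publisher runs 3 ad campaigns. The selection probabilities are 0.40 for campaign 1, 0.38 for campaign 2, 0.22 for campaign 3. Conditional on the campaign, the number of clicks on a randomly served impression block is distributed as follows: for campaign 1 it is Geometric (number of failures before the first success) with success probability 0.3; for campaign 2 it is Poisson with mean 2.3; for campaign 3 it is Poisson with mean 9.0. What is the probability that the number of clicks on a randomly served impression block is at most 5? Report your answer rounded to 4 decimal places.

Conditional on each campaign, P(X ≤ 5): 1: 0.882351; 2: 0.970024; 3: 0.115691.
By total probability, P(X ≤ 5) = 0.4·0.882351 + 0.38·0.970024 + 0.22·0.115691 = 0.747002.

0.7470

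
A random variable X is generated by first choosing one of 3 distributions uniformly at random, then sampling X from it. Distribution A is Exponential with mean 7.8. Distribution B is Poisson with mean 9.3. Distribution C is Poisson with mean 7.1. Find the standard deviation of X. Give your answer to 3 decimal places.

5.156

Per component, A: μ=7.8, E[X²]=121.68; B: μ=9.3, E[X²]=95.79; C: μ=7.1, E[X²]=57.51.
E[X] = 0.333333·7.8 + 0.333333·9.3 + 0.333333·7.1 = 8.06667.
E[X²] = 0.333333·121.68 + 0.333333·95.79 + 0.333333·57.51 = 91.66.
Var(X) = E[X²] − (E[X])² = 91.66 − 65.0711 = 26.5889.
SD(X) = √26.5889 = 5.15644.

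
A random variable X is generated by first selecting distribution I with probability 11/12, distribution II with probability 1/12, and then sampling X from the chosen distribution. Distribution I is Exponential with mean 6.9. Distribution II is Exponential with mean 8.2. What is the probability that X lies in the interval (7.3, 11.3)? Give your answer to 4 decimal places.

Conditional on each component, P(7.3 < X < 11.3): I: 0.152729; II: 0.158486.
By total probability, P(7.3 < X < 11.3) = 0.916667·0.152729 + 0.0833333·0.158486 = 0.153209.

0.1532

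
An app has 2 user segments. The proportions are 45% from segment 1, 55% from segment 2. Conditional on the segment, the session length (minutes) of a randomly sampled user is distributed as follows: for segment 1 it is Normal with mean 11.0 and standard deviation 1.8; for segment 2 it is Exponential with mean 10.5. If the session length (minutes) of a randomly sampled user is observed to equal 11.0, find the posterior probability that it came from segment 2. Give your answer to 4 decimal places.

Likelihoods f(11.0 | ·): 1: 0.221635; 2: 0.0334069.
Posterior ∝ prior × likelihood. Numerator for 2: 0.55·0.0334069 = 0.0183738.
Normalizing constant: 0.45·0.221635 + 0.55·0.0334069 = 0.118109.
P(2 | observation) = 0.0183738 / 0.118109 = 0.155566.

0.1556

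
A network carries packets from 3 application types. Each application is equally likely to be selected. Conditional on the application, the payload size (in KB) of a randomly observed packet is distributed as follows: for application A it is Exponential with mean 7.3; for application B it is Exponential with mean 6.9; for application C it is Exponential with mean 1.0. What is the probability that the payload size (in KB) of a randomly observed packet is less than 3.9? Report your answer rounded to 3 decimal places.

0.608

Conditional on each application, P(X < 3.9): A: 0.413889; B: 0.431763; C: 0.979758.
By total probability, P(X < 3.9) = 0.333333·0.413889 + 0.333333·0.431763 + 0.333333·0.979758 = 0.60847.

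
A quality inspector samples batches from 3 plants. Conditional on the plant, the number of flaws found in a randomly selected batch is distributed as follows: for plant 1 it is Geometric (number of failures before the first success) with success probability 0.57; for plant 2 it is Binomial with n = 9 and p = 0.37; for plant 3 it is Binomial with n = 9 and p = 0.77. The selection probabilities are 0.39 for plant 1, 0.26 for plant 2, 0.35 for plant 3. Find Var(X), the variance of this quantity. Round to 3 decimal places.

8.677

Per component, 1: μ=0.754386, E[X²]=1.89258; 2: μ=3.33, E[X²]=13.1868; 3: μ=6.93, E[X²]=49.6188.
E[X] = 0.39·0.754386 + 0.26·3.33 + 0.35·6.93 = 3.58551.
E[X²] = 0.39·1.89258 + 0.26·13.1868 + 0.35·49.6188 = 21.5333.
Var(X) = E[X²] − (E[X])² = 21.5333 − 12.8559 = 8.67737.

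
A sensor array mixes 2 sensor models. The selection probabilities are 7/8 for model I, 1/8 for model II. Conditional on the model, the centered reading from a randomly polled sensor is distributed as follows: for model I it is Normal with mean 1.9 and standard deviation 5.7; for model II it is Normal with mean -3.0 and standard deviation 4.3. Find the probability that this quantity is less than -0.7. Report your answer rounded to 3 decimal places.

0.372

Conditional on each model, P(X < -0.7): I: 0.324145; II: 0.703635.
By total probability, P(X < -0.7) = 0.875·0.324145 + 0.125·0.703635 = 0.371581.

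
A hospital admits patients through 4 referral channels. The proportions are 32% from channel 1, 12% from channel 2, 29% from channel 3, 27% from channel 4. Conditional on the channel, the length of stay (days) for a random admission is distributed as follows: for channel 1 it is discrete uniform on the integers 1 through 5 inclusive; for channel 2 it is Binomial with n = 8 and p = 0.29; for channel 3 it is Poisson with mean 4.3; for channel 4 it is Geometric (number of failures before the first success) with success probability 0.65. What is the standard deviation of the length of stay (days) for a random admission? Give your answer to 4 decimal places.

Per component, 1: μ=3, E[X²]=11; 2: μ=2.32, E[X²]=7.0296; 3: μ=4.3, E[X²]=22.79; 4: μ=0.538462, E[X²]=1.11834.
E[X] = 0.32·3 + 0.12·2.32 + 0.29·4.3 + 0.27·0.538462 = 2.63078.
E[X²] = 0.32·11 + 0.12·7.0296 + 0.29·22.79 + 0.27·1.11834 = 11.2746.
Var(X) = E[X²] − (E[X])² = 11.2746 − 6.92103 = 4.35358.
SD(X) = √4.35358 = 2.08652.

2.0865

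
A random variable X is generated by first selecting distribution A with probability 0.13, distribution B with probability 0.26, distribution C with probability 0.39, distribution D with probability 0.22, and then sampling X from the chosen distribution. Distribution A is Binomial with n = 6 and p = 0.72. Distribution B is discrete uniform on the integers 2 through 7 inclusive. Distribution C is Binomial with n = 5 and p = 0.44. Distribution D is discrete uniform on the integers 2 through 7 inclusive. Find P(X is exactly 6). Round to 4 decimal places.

Conditional on each component, P(X = 6): A: 0.139314; B: 0.166667; C: 0; D: 0.166667.
By total probability, P(X = 6) = 0.13·0.139314 + 0.26·0.166667 + 0.39·0 + 0.22·0.166667 = 0.0981108.

0.0981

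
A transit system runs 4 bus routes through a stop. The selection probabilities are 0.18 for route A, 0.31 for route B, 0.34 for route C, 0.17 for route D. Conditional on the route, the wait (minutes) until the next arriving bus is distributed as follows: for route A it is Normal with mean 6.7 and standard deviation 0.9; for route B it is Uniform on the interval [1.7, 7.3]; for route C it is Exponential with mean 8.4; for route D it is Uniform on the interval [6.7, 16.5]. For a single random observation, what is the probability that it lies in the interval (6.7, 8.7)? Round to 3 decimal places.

Conditional on each route, P(6.7 < X < 8.7): A: 0.486866; B: 0.107143; C: 0.0954273; D: 0.204082.
By total probability, P(6.7 < X < 8.7) = 0.18·0.486866 + 0.31·0.107143 + 0.34·0.0954273 + 0.17·0.204082 = 0.187989.

0.188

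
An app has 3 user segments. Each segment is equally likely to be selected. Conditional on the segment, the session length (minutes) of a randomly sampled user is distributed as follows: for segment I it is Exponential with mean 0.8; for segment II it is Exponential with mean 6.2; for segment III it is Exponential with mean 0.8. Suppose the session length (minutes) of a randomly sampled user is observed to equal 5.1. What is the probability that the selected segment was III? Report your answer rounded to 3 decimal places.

0.028

Likelihoods f(5.1 | ·): I: 0.00212952; II: 0.0708543; III: 0.00212952.
Posterior ∝ prior × likelihood. Numerator for III: 0.333333·0.00212952 = 0.000709842.
Normalizing constant: 0.333333·0.00212952 + 0.333333·0.0708543 + 0.333333·0.00212952 = 0.0250378.
P(III | observation) = 0.000709842 / 0.0250378 = 0.0283508.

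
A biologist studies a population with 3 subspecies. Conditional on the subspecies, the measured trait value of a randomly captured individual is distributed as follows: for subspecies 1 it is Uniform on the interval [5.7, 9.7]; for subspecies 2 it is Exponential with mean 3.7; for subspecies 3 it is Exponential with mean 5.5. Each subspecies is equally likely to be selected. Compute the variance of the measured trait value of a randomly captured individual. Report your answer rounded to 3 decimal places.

17.767

Per component, 1: μ=7.7, E[X²]=60.6233; 2: μ=3.7, E[X²]=27.38; 3: μ=5.5, E[X²]=60.5.
E[X] = 0.333333·7.7 + 0.333333·3.7 + 0.333333·5.5 = 5.63333.
E[X²] = 0.333333·60.6233 + 0.333333·27.38 + 0.333333·60.5 = 49.5011.
Var(X) = E[X²] − (E[X])² = 49.5011 − 31.7344 = 17.7667.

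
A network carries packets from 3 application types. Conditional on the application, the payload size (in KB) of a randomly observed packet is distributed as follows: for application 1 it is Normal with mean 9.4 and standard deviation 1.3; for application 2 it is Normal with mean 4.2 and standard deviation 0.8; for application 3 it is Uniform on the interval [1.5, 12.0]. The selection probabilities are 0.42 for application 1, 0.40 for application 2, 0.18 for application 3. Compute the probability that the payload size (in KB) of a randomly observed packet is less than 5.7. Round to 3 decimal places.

Conditional on each application, P(X < 5.7): 1: 0.00221254; 2: 0.969604; 3: 0.4.
By total probability, P(X < 5.7) = 0.42·0.00221254 + 0.4·0.969604 + 0.18·0.4 = 0.460771.

0.461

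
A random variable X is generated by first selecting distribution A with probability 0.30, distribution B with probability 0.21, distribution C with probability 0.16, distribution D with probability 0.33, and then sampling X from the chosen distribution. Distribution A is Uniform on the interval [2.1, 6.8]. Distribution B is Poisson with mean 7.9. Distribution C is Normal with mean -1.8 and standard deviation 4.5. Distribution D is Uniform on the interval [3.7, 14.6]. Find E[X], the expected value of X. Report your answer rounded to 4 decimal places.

Component means — A: 4.45; B: 7.9; C: -1.8; D: 9.15.
E[X] = 0.3·4.45 + 0.21·7.9 + 0.16·-1.8 + 0.33·9.15 = 5.7255.

5.7255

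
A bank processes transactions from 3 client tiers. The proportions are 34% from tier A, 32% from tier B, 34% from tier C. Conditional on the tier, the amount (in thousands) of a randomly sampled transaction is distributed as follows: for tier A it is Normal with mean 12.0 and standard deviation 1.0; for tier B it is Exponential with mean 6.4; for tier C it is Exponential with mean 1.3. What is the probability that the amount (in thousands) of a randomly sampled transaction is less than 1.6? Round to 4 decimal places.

Conditional on each tier, P(X < 1.6): A: 0; B: 0.221199; C: 0.707932.
By total probability, P(X < 1.6) = 0.34·0 + 0.32·0.221199 + 0.34·0.707932 = 0.311481.

0.3115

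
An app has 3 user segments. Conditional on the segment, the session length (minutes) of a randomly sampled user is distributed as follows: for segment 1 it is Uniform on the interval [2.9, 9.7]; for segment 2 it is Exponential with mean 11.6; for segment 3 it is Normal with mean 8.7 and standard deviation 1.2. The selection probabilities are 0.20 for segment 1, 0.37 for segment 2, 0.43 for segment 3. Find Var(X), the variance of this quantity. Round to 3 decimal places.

Per component, 1: μ=6.3, E[X²]=43.5433; 2: μ=11.6, E[X²]=269.12; 3: μ=8.7, E[X²]=77.13.
E[X] = 0.2·6.3 + 0.37·11.6 + 0.43·8.7 = 9.293.
E[X²] = 0.2·43.5433 + 0.37·269.12 + 0.43·77.13 = 141.449.
Var(X) = E[X²] − (E[X])² = 141.449 − 86.3598 = 55.0891.

55.089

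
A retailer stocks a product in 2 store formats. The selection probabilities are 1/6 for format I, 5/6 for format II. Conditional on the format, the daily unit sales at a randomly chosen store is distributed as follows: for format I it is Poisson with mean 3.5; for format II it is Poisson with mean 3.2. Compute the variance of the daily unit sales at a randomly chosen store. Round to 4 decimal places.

3.2625

Per component, I: μ=3.5, E[X²]=15.75; II: μ=3.2, E[X²]=13.44.
E[X] = 0.166667·3.5 + 0.833333·3.2 = 3.25.
E[X²] = 0.166667·15.75 + 0.833333·13.44 = 13.825.
Var(X) = E[X²] − (E[X])² = 13.825 − 10.5625 = 3.2625.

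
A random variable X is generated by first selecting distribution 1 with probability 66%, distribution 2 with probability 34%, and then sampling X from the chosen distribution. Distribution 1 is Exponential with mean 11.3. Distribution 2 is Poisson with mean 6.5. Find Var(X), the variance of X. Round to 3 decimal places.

Per component, 1: μ=11.3, E[X²]=255.38; 2: μ=6.5, E[X²]=48.75.
E[X] = 0.66·11.3 + 0.34·6.5 = 9.668.
E[X²] = 0.66·255.38 + 0.34·48.75 = 185.126.
Var(X) = E[X²] − (E[X])² = 185.126 − 93.4702 = 91.6556.

91.656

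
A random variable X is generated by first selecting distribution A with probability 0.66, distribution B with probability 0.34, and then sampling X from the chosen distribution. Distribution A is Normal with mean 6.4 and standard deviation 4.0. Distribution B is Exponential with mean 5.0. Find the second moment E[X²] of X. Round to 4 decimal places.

54.5936

For each component E[X²] = Var + (mean)², giving A: 56.96; B: 50.
Overall E[X²] = 0.66·56.96 + 0.34·50 = 54.5936.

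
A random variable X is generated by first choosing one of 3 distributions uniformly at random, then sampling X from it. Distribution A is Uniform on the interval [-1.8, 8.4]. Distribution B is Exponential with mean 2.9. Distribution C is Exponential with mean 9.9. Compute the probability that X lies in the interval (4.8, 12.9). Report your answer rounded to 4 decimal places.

Conditional on each component, P(4.8 < X < 12.9): A: 0.352941; B: 0.17936; C: 0.344083.
By total probability, P(4.8 < X < 12.9) = 0.333333·0.352941 + 0.333333·0.17936 + 0.333333·0.344083 = 0.292128.

0.2921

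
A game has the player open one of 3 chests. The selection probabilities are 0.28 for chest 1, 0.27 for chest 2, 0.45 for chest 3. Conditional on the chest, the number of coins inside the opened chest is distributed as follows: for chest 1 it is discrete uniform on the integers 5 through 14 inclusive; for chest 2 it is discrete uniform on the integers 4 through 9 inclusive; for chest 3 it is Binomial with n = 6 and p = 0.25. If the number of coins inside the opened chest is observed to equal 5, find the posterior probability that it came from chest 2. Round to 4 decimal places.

0.6002

Likelihoods P(X=5 | ·): 1: 0.1; 2: 0.166667; 3: 0.00439453.
Posterior ∝ prior × likelihood. Numerator for 2: 0.27·0.166667 = 0.045.
Normalizing constant: 0.28·0.1 + 0.27·0.166667 + 0.45·0.00439453 = 0.0749775.
P(2 | observation) = 0.045 / 0.0749775 = 0.60018.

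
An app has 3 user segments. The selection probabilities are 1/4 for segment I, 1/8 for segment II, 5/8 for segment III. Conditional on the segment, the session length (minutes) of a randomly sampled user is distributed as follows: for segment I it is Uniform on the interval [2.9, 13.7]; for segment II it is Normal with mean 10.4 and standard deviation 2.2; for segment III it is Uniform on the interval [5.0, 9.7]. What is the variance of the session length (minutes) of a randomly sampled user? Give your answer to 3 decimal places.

Per component, I: μ=8.3, E[X²]=78.61; II: μ=10.4, E[X²]=113; III: μ=7.35, E[X²]=55.8633.
E[X] = 0.25·8.3 + 0.125·10.4 + 0.625·7.35 = 7.96875.
E[X²] = 0.25·78.61 + 0.125·113 + 0.625·55.8633 = 68.6921.
Var(X) = E[X²] − (E[X])² = 68.6921 − 63.501 = 5.19111.

5.191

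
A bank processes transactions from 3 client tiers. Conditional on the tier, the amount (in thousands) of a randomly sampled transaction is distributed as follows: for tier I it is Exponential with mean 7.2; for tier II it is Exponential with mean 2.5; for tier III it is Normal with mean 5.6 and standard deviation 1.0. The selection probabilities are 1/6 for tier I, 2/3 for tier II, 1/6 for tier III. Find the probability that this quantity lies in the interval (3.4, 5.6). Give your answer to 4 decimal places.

0.2085

Conditional on each tier, P(3.4 < X < 5.6): I: 0.164189; II: 0.150202; III: 0.486097.
By total probability, P(3.4 < X < 5.6) = 0.166667·0.164189 + 0.666667·0.150202 + 0.166667·0.486097 = 0.208516.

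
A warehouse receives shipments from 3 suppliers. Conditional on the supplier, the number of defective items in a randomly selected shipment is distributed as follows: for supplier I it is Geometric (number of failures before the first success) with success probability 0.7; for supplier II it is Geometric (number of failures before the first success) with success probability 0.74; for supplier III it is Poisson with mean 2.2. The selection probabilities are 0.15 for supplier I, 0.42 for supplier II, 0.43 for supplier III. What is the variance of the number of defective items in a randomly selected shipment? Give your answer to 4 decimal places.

Per component, I: μ=0.428571, E[X²]=0.795918; II: μ=0.351351, E[X²]=0.598247; III: μ=2.2, E[X²]=7.04.
E[X] = 0.15·0.428571 + 0.42·0.351351 + 0.43·2.2 = 1.15785.
E[X²] = 0.15·0.795918 + 0.42·0.598247 + 0.43·7.04 = 3.39785.
Var(X) = E[X²] − (E[X])² = 3.39785 − 1.34062 = 2.05723.

2.0572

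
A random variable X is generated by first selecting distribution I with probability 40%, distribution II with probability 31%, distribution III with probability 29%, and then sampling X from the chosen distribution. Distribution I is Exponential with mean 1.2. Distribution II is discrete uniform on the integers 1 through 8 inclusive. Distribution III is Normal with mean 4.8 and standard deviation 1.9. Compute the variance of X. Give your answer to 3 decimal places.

6.112

Per component, I: μ=1.2, E[X²]=2.88; II: μ=4.5, E[X²]=25.5; III: μ=4.8, E[X²]=26.65.
E[X] = 0.4·1.2 + 0.31·4.5 + 0.29·4.8 = 3.267.
E[X²] = 0.4·2.88 + 0.31·25.5 + 0.29·26.65 = 16.7855.
Var(X) = E[X²] − (E[X])² = 16.7855 − 10.6733 = 6.11221.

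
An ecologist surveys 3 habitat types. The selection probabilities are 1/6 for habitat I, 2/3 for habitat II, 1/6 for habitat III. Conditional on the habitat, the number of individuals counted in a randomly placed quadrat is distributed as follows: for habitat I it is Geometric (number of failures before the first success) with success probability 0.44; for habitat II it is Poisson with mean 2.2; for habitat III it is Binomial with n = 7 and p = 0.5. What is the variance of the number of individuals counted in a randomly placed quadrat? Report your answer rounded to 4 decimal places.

2.6615

Per component, I: μ=1.27273, E[X²]=4.5124; II: μ=2.2, E[X²]=7.04; III: μ=3.5, E[X²]=14.
E[X] = 0.166667·1.27273 + 0.666667·2.2 + 0.166667·3.5 = 2.26212.
E[X²] = 0.166667·4.5124 + 0.666667·7.04 + 0.166667·14 = 7.77873.
Var(X) = E[X²] − (E[X])² = 7.77873 − 5.11719 = 2.66154.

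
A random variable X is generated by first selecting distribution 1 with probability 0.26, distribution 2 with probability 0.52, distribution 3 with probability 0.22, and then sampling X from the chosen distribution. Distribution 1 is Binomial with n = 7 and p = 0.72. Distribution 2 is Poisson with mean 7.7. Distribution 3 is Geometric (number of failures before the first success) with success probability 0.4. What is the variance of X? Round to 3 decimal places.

11.267

Per component, 1: μ=5.04, E[X²]=26.8128; 2: μ=7.7, E[X²]=66.99; 3: μ=1.5, E[X²]=6.
E[X] = 0.26·5.04 + 0.52·7.7 + 0.22·1.5 = 5.6444.
E[X²] = 0.26·26.8128 + 0.52·66.99 + 0.22·6 = 43.1261.
Var(X) = E[X²] − (E[X])² = 43.1261 − 31.8593 = 11.2669.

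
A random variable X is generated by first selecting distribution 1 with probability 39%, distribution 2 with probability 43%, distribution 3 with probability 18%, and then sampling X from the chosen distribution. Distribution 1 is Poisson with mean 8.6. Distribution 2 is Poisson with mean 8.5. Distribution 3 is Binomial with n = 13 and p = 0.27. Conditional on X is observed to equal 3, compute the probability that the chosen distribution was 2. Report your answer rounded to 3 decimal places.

0.149

Likelihoods P(X=3 | ·): 1: 0.0195169; 2: 0.0208258; 3: 0.241928.
Posterior ∝ prior × likelihood. Numerator for 2: 0.43·0.0208258 = 0.00895511.
Normalizing constant: 0.39·0.0195169 + 0.43·0.0208258 + 0.18·0.241928 = 0.0601137.
P(2 | observation) = 0.00895511 / 0.0601137 = 0.148969.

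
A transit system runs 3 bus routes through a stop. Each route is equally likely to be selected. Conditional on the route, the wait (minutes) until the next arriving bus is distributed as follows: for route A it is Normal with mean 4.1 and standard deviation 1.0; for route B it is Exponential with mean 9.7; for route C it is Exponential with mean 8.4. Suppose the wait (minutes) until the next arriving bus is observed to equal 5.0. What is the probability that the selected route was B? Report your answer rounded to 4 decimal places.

0.1565

Likelihoods f(5.0 | ·): A: 0.266085; B: 0.0615694; C: 0.0656466.
Posterior ∝ prior × likelihood. Numerator for B: 0.333333·0.0615694 = 0.0205231.
Normalizing constant: 0.333333·0.266085 + 0.333333·0.0615694 + 0.333333·0.0656466 = 0.1311.
P(B | observation) = 0.0205231 / 0.1311 = 0.156545.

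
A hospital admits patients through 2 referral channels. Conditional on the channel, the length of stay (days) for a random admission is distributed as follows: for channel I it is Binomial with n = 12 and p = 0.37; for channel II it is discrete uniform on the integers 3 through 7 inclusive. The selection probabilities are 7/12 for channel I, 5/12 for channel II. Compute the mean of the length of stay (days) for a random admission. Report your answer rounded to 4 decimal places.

4.6733

Component means — I: 4.44; II: 5.
E[X] = 0.583333·4.44 + 0.416667·5 = 4.67333.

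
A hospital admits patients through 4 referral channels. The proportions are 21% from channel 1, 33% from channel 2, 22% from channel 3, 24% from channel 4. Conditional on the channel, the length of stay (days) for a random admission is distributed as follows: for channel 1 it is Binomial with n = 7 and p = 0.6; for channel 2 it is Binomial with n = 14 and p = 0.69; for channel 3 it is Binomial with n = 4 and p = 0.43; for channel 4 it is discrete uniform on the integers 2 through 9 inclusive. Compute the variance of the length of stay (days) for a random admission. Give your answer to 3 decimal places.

11.954

Per component, 1: μ=4.2, E[X²]=19.32; 2: μ=9.66, E[X²]=96.3102; 3: μ=1.72, E[X²]=3.9388; 4: μ=5.5, E[X²]=35.5.
E[X] = 0.21·4.2 + 0.33·9.66 + 0.22·1.72 + 0.24·5.5 = 5.7682.
E[X²] = 0.21·19.32 + 0.33·96.3102 + 0.22·3.9388 + 0.24·35.5 = 45.2261.
Var(X) = E[X²] − (E[X])² = 45.2261 − 33.2721 = 11.954.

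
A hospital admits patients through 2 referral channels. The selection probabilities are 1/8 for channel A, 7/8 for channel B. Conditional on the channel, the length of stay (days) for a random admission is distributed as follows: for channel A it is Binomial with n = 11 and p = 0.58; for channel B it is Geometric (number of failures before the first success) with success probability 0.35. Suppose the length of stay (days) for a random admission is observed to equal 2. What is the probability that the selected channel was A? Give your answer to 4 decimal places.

Likelihoods P(X=2 | ·): A: 0.00752423; B: 0.147875.
Posterior ∝ prior × likelihood. Numerator for A: 0.125·0.00752423 = 0.000940529.
Normalizing constant: 0.125·0.00752423 + 0.875·0.147875 = 0.130331.
P(A | observation) = 0.000940529 / 0.130331 = 0.00721646.

0.0072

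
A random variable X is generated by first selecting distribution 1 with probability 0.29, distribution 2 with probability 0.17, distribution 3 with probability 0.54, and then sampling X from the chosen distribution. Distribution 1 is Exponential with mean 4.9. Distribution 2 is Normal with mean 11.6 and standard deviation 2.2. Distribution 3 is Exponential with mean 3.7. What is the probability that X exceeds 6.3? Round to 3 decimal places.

0.347

Conditional on each component, P(X > 6.3): 1: 0.276453; 2: 0.992004; 3: 0.18219.
By total probability, P(X > 6.3) = 0.29·0.276453 + 0.17·0.992004 + 0.54·0.18219 = 0.347195.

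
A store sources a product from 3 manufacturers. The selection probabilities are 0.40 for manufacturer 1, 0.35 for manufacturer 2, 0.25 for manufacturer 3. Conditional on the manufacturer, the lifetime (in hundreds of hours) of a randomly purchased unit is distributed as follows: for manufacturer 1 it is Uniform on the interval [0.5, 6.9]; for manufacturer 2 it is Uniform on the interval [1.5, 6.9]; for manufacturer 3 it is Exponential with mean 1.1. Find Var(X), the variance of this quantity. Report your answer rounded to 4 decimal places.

Per component, 1: μ=3.7, E[X²]=17.1033; 2: μ=4.2, E[X²]=20.07; 3: μ=1.1, E[X²]=2.42.
E[X] = 0.4·3.7 + 0.35·4.2 + 0.25·1.1 = 3.225.
E[X²] = 0.4·17.1033 + 0.35·20.07 + 0.25·2.42 = 14.4708.
Var(X) = E[X²] − (E[X])² = 14.4708 − 10.4006 = 4.07021.

4.0702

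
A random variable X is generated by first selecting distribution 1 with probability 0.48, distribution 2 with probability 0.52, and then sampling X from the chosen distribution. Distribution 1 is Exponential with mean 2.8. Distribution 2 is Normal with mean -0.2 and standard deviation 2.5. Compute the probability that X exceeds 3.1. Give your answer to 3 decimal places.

0.207

Conditional on each component, P(X > 3.1): 1: 0.330502; 2: 0.0934175.
By total probability, P(X > 3.1) = 0.48·0.330502 + 0.52·0.0934175 = 0.207218.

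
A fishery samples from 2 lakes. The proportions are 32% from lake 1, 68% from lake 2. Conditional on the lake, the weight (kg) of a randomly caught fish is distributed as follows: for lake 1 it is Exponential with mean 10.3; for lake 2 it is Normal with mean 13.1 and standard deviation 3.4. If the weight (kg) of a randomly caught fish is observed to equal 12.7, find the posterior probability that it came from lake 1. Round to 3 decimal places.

0.103

Likelihoods f(12.7 | ·): 1: 0.0282926; 2: 0.116527.
Posterior ∝ prior × likelihood. Numerator for 1: 0.32·0.0282926 = 0.00905364.
Normalizing constant: 0.32·0.0282926 + 0.68·0.116527 = 0.0882918.
P(1 | observation) = 0.00905364 / 0.0882918 = 0.102542.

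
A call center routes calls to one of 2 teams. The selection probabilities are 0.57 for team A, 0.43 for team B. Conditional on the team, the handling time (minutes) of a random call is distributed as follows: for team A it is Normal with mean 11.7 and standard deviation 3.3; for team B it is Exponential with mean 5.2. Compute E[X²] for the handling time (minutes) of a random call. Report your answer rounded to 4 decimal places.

For each component E[X²] = Var + (mean)², giving A: 147.78; B: 54.08.
Overall E[X²] = 0.57·147.78 + 0.43·54.08 = 107.489.

107.4890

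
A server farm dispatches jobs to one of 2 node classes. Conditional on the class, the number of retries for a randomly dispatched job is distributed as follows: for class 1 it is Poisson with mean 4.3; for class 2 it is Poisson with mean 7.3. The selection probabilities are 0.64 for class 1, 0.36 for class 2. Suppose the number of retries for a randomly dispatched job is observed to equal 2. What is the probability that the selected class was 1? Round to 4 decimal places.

Likelihoods P(X=2 | ·): 1: 0.125441; 2: 0.0179997.
Posterior ∝ prior × likelihood. Numerator for 1: 0.64·0.125441 = 0.0802824.
Normalizing constant: 0.64·0.125441 + 0.36·0.0179997 = 0.0867624.
P(1 | observation) = 0.0802824 / 0.0867624 = 0.925314.

0.9253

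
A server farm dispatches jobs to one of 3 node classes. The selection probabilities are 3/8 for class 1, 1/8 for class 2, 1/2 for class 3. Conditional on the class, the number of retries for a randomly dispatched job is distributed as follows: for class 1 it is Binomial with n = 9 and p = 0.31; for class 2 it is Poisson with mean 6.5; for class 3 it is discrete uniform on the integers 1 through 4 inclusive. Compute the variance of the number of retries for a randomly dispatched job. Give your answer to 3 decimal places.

Per component, 1: μ=2.79, E[X²]=9.7092; 2: μ=6.5, E[X²]=48.75; 3: μ=2.5, E[X²]=7.5.
E[X] = 0.375·2.79 + 0.125·6.5 + 0.5·2.5 = 3.10875.
E[X²] = 0.375·9.7092 + 0.125·48.75 + 0.5·7.5 = 13.4847.
Var(X) = E[X²] − (E[X])² = 13.4847 − 9.66433 = 3.82037.

3.820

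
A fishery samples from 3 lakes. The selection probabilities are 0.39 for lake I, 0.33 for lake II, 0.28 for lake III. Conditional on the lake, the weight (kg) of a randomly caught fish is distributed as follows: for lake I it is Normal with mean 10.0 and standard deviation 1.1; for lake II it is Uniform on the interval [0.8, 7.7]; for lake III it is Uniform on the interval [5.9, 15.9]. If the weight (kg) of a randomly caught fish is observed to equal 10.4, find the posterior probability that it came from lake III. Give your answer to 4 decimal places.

Likelihoods f(10.4 | ·): I: 0.339472; II: 0; III: 0.1.
Posterior ∝ prior × likelihood. Numerator for III: 0.28·0.1 = 0.028.
Normalizing constant: 0.39·0.339472 + 0.33·0 + 0.28·0.1 = 0.160394.
P(III | observation) = 0.028 / 0.160394 = 0.17457.

0.1746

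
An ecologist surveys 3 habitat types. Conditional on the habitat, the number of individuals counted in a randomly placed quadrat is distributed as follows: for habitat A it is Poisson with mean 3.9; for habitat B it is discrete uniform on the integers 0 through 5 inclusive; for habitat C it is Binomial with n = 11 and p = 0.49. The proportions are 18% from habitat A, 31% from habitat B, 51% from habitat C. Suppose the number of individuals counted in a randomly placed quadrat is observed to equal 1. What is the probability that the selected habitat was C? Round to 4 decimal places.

0.0473

Likelihoods P(X=1 | ·): A: 0.0789435; B: 0.166667; C: 0.00641639.
Posterior ∝ prior × likelihood. Numerator for C: 0.51·0.00641639 = 0.00327236.
Normalizing constant: 0.18·0.0789435 + 0.31·0.166667 + 0.51·0.00641639 = 0.0691488.
P(C | observation) = 0.00327236 / 0.0691488 = 0.0473234.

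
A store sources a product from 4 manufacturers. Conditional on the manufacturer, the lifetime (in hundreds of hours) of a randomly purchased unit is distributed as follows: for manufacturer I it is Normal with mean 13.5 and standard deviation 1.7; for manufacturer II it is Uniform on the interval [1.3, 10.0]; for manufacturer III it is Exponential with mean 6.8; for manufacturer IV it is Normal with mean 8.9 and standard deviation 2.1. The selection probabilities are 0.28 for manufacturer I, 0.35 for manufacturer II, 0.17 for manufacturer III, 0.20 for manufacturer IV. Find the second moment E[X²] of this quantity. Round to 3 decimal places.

For each component E[X²] = Var + (mean)², giving I: 185.14; II: 38.23; III: 92.48; IV: 83.62.
Overall E[X²] = 0.28·185.14 + 0.35·38.23 + 0.17·92.48 + 0.2·83.62 = 97.6653.

97.665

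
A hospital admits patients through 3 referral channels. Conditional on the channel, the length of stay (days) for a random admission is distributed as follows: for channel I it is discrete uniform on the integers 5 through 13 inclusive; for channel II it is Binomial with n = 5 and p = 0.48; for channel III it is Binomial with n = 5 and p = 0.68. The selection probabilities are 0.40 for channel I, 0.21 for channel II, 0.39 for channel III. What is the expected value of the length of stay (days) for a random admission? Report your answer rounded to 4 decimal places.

Component means — I: 9; II: 2.4; III: 3.4.
E[X] = 0.4·9 + 0.21·2.4 + 0.39·3.4 = 5.43.

5.4300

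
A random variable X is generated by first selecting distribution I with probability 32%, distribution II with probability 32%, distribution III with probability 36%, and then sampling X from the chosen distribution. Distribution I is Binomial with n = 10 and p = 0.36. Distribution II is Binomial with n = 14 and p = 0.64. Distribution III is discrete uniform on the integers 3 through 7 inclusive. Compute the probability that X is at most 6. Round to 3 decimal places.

0.626

Conditional on each component, P(X ≤ 6): I: 0.969462; II: 0.087638; III: 0.8.
By total probability, P(X ≤ 6) = 0.32·0.969462 + 0.32·0.087638 + 0.36·0.8 = 0.626272.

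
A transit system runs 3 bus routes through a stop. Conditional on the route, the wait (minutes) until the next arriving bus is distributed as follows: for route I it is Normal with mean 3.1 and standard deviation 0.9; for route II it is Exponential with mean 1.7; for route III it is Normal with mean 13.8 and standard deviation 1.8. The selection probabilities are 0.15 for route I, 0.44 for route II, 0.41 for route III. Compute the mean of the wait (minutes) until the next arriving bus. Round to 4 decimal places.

6.8710

Component means — I: 3.1; II: 1.7; III: 13.8.
E[X] = 0.15·3.1 + 0.44·1.7 + 0.41·13.8 = 6.871.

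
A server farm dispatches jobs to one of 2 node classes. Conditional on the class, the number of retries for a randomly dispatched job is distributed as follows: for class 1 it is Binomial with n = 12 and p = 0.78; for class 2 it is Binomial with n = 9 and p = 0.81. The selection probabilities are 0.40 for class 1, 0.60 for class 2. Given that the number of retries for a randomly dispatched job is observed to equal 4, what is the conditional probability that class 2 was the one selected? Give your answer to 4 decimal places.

0.9525

Likelihoods P(X=4 | ·): 1: 0.00100546; 2: 0.0134301.
Posterior ∝ prior × likelihood. Numerator for 2: 0.6·0.0134301 = 0.00805805.
Normalizing constant: 0.4·0.00100546 + 0.6·0.0134301 = 0.00846023.
P(2 | observation) = 0.00805805 / 0.00846023 = 0.952462.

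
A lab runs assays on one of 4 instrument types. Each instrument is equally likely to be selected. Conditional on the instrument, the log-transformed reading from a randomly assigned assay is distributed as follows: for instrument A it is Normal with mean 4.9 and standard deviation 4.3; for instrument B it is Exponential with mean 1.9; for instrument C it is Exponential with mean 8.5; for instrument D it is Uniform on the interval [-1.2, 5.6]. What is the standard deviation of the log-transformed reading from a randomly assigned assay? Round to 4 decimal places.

5.6203

Per component, A: μ=4.9, E[X²]=42.5; B: μ=1.9, E[X²]=7.22; C: μ=8.5, E[X²]=144.5; D: μ=2.2, E[X²]=8.69333.
E[X] = 0.25·4.9 + 0.25·1.9 + 0.25·8.5 + 0.25·2.2 = 4.375.
E[X²] = 0.25·42.5 + 0.25·7.22 + 0.25·144.5 + 0.25·8.69333 = 50.7283.
Var(X) = E[X²] − (E[X])² = 50.7283 − 19.1406 = 31.5877.
SD(X) = √31.5877 = 5.62029.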